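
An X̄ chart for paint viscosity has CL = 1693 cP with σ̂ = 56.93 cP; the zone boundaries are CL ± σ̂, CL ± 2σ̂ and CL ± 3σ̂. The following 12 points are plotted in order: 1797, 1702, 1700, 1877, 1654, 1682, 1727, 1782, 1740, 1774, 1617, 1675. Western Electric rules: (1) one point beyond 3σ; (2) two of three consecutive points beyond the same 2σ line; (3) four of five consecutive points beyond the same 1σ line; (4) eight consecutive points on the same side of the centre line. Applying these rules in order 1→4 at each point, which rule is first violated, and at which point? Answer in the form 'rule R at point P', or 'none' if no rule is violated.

Zone of each point (C = within 1σ̂, B = 1σ̂–2σ̂, A = 2σ̂–3σ̂, * = beyond 3σ̂; sign = side of CL): 1:+B, 2:+C, 3:+C, 4:+*, 5:-C, 6:-C, 7:+C, 8:+B, 9:+C, 10:+B, 11:-B, 12:-C
Rule 1 (one point beyond the 3σ limits) is satisfied at point 4.

rule 1 at point 4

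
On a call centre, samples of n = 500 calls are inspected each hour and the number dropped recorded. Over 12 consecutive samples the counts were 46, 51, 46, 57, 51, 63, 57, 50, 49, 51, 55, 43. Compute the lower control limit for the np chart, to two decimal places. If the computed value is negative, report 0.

p̄ = Σdᵢ / (k·n) = 619 / (12 × 500) = 0.10317
LCL = np̄ − 3·√(np̄(1−p̄)) = 51.5833 − 3 × 6.8016 = 31.1786

31.18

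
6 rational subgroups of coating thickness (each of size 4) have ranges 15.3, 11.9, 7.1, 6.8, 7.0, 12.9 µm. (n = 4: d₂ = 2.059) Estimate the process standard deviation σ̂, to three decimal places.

4.938

R̄ = (15.3 + 11.9 + 7.1 + 6.8 + 7.0 + 12.9) / 6 = 10.1667
σ̂ = R̄ / d₂ = 10.1667 / 2.059 = 4.9377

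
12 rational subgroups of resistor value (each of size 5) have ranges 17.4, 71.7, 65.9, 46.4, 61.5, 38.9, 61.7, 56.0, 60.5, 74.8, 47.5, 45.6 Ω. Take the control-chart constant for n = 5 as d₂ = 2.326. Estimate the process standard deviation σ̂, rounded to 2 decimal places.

R̄ = (17.4 + 71.7 + 65.9 + 46.4 + 61.5 + 38.9 + 61.7 + 56.0 + 60.5 + 74.8 + 47.5 + 45.6) / 12 = 53.9917
σ̂ = R̄ / d₂ = 53.9917 / 2.326 = 23.2122

23.21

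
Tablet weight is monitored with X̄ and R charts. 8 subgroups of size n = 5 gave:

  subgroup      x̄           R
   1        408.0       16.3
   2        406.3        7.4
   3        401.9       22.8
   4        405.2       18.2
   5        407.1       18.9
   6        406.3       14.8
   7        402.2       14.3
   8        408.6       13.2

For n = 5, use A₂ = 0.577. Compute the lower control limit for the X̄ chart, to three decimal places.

396.619

X̄̄ = (408.0 + 406.3 + 401.9 + 405.2 + 407.1 + 406.3 + 402.2 + 408.6) / 8 = 3245.6000 / 8 = 405.7000
R̄ = (16.3 + 7.4 + 22.8 + 18.2 + 18.9 + 14.8 + 14.3 + 13.2) / 8 = 125.9000 / 8 = 15.7375
LCL = X̄̄ − A₂·R̄ = 405.7000 − 0.577 × 15.7375 = 396.6195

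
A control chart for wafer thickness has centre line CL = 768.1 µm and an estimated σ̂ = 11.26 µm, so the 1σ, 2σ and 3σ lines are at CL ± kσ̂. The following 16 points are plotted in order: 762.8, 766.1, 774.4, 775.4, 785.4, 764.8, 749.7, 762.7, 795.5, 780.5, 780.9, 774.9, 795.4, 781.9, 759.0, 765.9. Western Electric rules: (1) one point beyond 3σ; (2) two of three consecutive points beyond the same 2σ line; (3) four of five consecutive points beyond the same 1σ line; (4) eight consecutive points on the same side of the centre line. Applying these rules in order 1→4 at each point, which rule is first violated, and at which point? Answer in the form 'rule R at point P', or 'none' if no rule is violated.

rule 3 at point 13

Zone of each point (C = within 1σ̂, B = 1σ̂–2σ̂, A = 2σ̂–3σ̂, * = beyond 3σ̂; sign = side of CL): 1:-C, 2:-C, 3:+C, 4:+C, 5:+B, 6:-C, 7:-B, 8:-C, 9:+A, 10:+B, 11:+B, 12:+C, 13:+A, 14:+B, 15:-C, 16:-C
Rule 3 (four of five consecutive points beyond the same 1σ limit) is satisfied at point 13.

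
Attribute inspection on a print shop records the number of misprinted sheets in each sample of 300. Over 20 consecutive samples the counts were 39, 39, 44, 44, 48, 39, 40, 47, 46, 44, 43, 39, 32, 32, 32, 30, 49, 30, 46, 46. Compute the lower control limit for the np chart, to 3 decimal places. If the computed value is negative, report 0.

22.703

p̄ = Σdᵢ / (k·n) = 809 / (20 × 300) = 0.13483
LCL = np̄ − 3·√(np̄(1−p̄)) = 40.4500 − 3 × 5.9157 = 22.7028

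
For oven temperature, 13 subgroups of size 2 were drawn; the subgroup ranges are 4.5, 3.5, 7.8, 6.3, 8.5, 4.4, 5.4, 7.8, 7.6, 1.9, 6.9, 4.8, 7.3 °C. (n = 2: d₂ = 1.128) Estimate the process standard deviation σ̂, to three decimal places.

R̄ = (4.5 + 3.5 + 7.8 + 6.3 + 8.5 + 4.4 + 5.4 + 7.8 + 7.6 + 1.9 + 6.9 + 4.8 + 7.3) / 13 = 5.9000
σ̂ = R̄ / d₂ = 5.9000 / 1.128 = 5.2305

5.230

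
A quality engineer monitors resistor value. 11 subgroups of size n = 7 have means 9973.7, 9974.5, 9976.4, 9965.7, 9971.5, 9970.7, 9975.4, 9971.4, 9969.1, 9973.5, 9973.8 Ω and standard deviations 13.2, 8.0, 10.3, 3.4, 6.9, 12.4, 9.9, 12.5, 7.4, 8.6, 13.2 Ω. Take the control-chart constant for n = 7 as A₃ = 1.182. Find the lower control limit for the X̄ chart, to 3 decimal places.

X̄̄ = (9973.7 + 9974.5 + 9976.4 + 9965.7 + 9971.5 + 9970.7 + 9975.4 + 9971.4 + 9969.1 + 9973.5 + 9973.8) / 11 = 9972.3364
s̄ = (13.2 + 8.0 + 10.3 + 3.4 + 6.9 + 12.4 + 9.9 + 12.5 + 7.4 + 8.6 + 13.2) / 11 = 9.6182
LCL = X̄̄ − A₃·s̄ = 9972.3364 − 1.182 × 9.6182 = 9960.9677

9960.968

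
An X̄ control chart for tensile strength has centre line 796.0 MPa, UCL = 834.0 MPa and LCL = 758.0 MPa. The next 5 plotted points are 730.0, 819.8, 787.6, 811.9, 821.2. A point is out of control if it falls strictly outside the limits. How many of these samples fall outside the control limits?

1

Compare each point to [758.0, 834.0]: sample 1 = 730.0 < LCL.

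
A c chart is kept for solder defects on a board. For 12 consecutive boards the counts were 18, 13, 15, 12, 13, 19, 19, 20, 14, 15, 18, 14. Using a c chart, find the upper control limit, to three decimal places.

27.771

c̄ = (18 + 13 + 15 + 12 + 13 + 19 + 19 + 20 + 14 + 15 + 18 + 14) / 12 = 190 / 12 = 15.8333
UCL = c̄ + 3√c̄ = 15.8333 + 3 × √15.8333 = 15.8333 + 3 × 3.9791 = 27.7707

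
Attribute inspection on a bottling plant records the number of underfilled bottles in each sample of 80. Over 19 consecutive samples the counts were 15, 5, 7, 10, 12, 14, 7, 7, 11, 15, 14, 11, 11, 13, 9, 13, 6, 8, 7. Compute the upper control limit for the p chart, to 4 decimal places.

p̄ = Σdᵢ / (k·n) = 195 / (19 × 80) = 0.12829
UCL = p̄ + 3·√(p̄(1−p̄)/n) = 0.12829 + 3 × √(0.12829×0.87171/80) = 0.12829 + 3 × 0.03739 = 0.24045

0.2405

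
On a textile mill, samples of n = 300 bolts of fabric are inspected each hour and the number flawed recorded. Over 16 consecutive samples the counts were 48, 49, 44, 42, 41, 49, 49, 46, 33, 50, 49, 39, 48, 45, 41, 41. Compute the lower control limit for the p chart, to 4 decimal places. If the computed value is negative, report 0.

0.0871

p̄ = Σdᵢ / (k·n) = 714 / (16 × 300) = 0.14875
LCL = p̄ − 3·√(p̄(1−p̄)/n) = 0.14875 − 3 × 0.02054 = 0.08712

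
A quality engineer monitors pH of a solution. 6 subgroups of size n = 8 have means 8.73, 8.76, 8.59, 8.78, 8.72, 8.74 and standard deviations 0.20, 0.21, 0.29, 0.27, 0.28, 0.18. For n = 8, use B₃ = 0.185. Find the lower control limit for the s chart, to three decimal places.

0.044

s̄ = (0.20 + 0.21 + 0.29 + 0.27 + 0.28 + 0.18) / 6 = 0.2383
LCL_s = B₃·s̄ = 0.185 × 0.2383 = 0.0441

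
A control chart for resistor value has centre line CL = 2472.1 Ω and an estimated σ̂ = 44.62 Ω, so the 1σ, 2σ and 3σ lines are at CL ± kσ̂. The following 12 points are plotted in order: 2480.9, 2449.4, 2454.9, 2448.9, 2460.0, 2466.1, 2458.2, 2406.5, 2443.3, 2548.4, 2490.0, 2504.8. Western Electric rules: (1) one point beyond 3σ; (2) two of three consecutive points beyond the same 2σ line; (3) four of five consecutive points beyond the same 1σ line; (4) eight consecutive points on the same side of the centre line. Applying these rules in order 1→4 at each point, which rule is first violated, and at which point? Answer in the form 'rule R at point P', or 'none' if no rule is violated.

rule 4 at point 9

Zone of each point (C = within 1σ̂, B = 1σ̂–2σ̂, A = 2σ̂–3σ̂, * = beyond 3σ̂; sign = side of CL): 1:+C, 2:-C, 3:-C, 4:-C, 5:-C, 6:-C, 7:-C, 8:-B, 9:-C, 10:+B, 11:+C, 12:+C
Rule 4 (eight consecutive points on the same side of the centre line) is satisfied at point 9.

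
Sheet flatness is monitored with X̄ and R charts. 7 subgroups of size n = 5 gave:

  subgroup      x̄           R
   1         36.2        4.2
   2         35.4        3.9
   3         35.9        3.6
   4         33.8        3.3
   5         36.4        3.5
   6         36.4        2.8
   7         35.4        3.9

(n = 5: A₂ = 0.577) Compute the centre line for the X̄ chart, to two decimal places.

X̄̄ = (36.2 + 35.4 + 35.9 + 33.8 + 36.4 + 36.4 + 35.4) / 7 = 249.5000 / 7 = 35.6429
CL = X̄̄ = 35.6429

35.64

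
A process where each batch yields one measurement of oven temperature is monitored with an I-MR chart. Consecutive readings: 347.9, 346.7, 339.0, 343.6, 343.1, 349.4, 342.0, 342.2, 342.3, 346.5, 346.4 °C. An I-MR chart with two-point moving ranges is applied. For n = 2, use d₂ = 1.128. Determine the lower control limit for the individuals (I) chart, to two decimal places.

335.87

X̄ = (347.9 + 346.7 + 339.0 + 343.6 + 343.1 + 349.4 + 342.0 + 342.2 + 342.3 + 346.5 + 346.4) / 11 = 344.4636
Moving ranges: 1.2, 7.7, 4.6, 0.5, 6.3, 7.4, 0.2, 0.1, 4.2, 0.1; M̄R̄ = 32.3000 / 10 = 3.2300
LCL = X̄ − 3·M̄R̄/d₂ = 344.4636 − 3 × 3.2300 / 1.128 = 335.8732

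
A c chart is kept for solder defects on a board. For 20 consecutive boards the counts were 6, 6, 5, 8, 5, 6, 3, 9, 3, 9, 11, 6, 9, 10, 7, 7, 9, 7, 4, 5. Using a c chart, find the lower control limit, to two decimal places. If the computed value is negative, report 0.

c̄ = (6 + 6 + 5 + 8 + 5 + 6 + 3 + 9 + 3 + 9 + 11 + 6 + 9 + 10 + 7 + 7 + 9 + 7 + 4 + 5) / 20 = 135 / 20 = 6.7500
LCL = c̄ − 3√c̄ = 6.7500 − 3 × 2.5981 = -1.0442 → 0 (cannot be negative)

0.00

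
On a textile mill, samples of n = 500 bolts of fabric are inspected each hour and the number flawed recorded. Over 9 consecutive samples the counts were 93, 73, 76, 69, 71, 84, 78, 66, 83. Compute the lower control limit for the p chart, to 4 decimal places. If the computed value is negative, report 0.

p̄ = Σdᵢ / (k·n) = 693 / (9 × 500) = 0.15400
LCL = p̄ − 3·√(p̄(1−p̄)/n) = 0.15400 − 3 × 0.01614 = 0.10557

0.1056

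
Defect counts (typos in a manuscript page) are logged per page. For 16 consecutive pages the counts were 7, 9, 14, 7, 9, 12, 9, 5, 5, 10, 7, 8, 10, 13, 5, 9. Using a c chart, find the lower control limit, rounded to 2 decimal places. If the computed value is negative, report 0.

c̄ = (7 + 9 + 14 + 7 + 9 + 12 + 9 + 5 + 5 + 10 + 7 + 8 + 10 + 13 + 5 + 9) / 16 = 139 / 16 = 8.6875
LCL = c̄ − 3√c̄ = 8.6875 − 3 × 2.9475 = -0.1549 → 0 (cannot be negative)

0.00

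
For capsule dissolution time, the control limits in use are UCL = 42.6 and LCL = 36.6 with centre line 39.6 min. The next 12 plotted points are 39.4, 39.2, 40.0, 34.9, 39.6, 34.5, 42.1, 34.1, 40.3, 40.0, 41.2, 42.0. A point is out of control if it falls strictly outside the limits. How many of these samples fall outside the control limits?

Compare each point to [36.6, 42.6]: sample 4 = 34.9 < LCL; sample 6 = 34.5 < LCL; sample 8 = 34.1 < LCL.

3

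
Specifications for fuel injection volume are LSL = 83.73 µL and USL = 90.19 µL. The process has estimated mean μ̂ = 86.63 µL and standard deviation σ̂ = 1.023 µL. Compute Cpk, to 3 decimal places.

0.945

Cpu = (USL − μ̂) / (3σ̂) = (90.19 − 86.63) / (3 × 1.023) = 1.1600; Cpl = (μ̂ − LSL) / (3σ̂) = (86.63 − 83.73) / (3 × 1.023) = 0.9449; Cpk = min(Cpu, Cpl) = 0.9449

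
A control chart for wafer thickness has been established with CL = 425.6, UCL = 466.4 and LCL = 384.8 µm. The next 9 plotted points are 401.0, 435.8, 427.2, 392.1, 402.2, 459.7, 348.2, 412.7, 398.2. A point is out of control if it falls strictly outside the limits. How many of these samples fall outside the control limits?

1

Compare each point to [384.8, 466.4]: sample 7 = 348.2 < LCL.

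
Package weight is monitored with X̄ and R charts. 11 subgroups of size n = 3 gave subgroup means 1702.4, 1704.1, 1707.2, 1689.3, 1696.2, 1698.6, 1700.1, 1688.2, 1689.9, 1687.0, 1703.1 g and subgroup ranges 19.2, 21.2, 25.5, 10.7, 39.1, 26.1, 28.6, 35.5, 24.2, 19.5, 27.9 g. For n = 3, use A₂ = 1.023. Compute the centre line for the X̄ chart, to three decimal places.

X̄̄ = (1702.4 + 1704.1 + 1707.2 + 1689.3 + 1696.2 + 1698.6 + 1700.1 + 1688.2 + 1689.9 + 1687.0 + 1703.1) / 11 = 18666.1000 / 11 = 1696.9182
CL = X̄̄ = 1696.9182

1696.918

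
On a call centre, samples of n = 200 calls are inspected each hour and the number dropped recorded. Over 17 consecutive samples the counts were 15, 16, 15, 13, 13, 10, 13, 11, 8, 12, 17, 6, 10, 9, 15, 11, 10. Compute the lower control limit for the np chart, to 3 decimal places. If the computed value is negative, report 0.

p̄ = Σdᵢ / (k·n) = 204 / (17 × 200) = 0.06000
LCL = np̄ − 3·√(np̄(1−p̄)) = 12.0000 − 3 × 3.3586 = 1.9243

1.924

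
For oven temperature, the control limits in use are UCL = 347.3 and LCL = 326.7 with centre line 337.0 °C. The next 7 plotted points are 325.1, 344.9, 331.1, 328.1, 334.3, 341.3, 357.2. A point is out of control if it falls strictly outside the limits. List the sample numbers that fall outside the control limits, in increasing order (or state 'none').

Compare each point to [326.7, 347.3]: sample 1 = 325.1 < LCL; sample 7 = 357.2 > UCL.

1, 7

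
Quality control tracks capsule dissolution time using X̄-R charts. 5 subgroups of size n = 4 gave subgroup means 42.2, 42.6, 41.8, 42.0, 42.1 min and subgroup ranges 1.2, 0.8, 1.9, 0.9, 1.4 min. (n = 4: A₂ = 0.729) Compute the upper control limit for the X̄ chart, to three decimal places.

X̄̄ = (42.2 + 42.6 + 41.8 + 42.0 + 42.1) / 5 = 210.7000 / 5 = 42.1400
R̄ = (1.2 + 0.8 + 1.9 + 0.9 + 1.4) / 5 = 6.2000 / 5 = 1.2400
UCL = X̄̄ + A₂·R̄ = 42.1400 + 0.729 × 1.2400 = 43.0440

43.044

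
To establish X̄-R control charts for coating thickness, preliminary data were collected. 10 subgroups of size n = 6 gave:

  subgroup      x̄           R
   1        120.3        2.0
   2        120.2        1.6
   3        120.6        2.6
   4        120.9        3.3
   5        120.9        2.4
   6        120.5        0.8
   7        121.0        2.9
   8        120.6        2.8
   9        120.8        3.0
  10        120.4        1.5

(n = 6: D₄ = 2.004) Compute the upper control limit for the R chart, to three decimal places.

R̄ = (2.0 + 1.6 + 2.6 + 3.3 + 2.4 + 0.8 + 2.9 + 2.8 + 3.0 + 1.5) / 10 = 22.9000 / 10 = 2.2900
UCL_R = D₄·R̄ = 2.004 × 2.2900 = 4.5892

4.589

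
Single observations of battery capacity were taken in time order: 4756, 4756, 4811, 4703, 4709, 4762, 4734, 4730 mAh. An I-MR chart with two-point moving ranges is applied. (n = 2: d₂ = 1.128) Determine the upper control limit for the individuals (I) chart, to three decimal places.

X̄ = (4756 + 4756 + 4811 + 4703 + 4709 + 4762 + 4734 + 4730) / 8 = 4745.1250
Moving ranges: 0, 55, 108, 6, 53, 28, 4; M̄R̄ = 254.0000 / 7 = 36.2857
UCL = X̄ + 3·M̄R̄/d₂ = 4745.1250 + 3 × 36.2857 / 1.128 = 4841.6296

4841.630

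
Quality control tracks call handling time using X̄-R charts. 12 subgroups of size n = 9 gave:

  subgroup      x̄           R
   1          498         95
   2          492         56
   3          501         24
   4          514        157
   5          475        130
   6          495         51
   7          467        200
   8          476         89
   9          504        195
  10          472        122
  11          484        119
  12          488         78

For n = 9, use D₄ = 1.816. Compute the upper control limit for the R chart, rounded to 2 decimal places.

199.15

R̄ = (95 + 56 + 24 + 157 + 130 + 51 + 200 + 89 + 195 + 122 + 119 + 78) / 12 = 1316.0000 / 12 = 109.6667
UCL_R = D₄·R̄ = 1.816 × 109.6667 = 199.1547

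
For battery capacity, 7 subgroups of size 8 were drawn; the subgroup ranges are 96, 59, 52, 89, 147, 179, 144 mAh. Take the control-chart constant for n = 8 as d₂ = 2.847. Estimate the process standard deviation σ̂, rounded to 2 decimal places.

38.44

R̄ = (96 + 59 + 52 + 89 + 147 + 179 + 144) / 7 = 109.4286
σ̂ = R̄ / d₂ = 109.4286 / 2.847 = 38.4364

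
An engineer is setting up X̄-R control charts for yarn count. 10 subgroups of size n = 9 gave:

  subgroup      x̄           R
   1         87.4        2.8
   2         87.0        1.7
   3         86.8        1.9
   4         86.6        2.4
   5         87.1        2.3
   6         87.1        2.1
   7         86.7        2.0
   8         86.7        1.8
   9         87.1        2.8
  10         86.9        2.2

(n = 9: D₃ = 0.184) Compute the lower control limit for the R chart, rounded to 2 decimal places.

0.40

R̄ = (2.8 + 1.7 + 1.9 + 2.4 + 2.3 + 2.1 + 2.0 + 1.8 + 2.8 + 2.2) / 10 = 22.0000 / 10 = 2.2000
LCL_R = D₃·R̄ = 0.184 × 2.2000 = 0.4048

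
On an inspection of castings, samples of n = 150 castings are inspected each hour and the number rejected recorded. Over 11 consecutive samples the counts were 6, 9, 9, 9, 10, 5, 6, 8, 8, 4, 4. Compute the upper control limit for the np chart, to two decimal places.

14.89

p̄ = Σdᵢ / (k·n) = 78 / (11 × 150) = 0.04727
UCL = np̄ + 3·√(np̄(1−p̄)) = 7.0909 + 3 × √(7.0909×0.95273) = 7.0909 + 3 × 2.5992 = 14.8884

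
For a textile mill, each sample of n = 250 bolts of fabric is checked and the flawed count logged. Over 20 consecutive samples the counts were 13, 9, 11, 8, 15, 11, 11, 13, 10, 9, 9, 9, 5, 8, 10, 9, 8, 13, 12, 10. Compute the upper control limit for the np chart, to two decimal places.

19.51

p̄ = Σdᵢ / (k·n) = 203 / (20 × 250) = 0.04060
UCL = np̄ + 3·√(np̄(1−p̄)) = 10.1500 + 3 × √(10.1500×0.95940) = 10.1500 + 3 × 3.1206 = 19.5117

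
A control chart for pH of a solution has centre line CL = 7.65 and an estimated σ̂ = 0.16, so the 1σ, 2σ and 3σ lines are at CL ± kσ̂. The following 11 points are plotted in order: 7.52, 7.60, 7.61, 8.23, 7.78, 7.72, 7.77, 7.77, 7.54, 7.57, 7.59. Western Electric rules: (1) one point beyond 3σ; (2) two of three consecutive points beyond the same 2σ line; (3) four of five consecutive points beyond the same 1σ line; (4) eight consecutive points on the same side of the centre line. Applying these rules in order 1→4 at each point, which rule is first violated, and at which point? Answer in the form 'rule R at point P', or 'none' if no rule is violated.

Zone of each point (C = within 1σ̂, B = 1σ̂–2σ̂, A = 2σ̂–3σ̂, * = beyond 3σ̂; sign = side of CL): 1:-C, 2:-C, 3:-C, 4:+*, 5:+C, 6:+C, 7:+C, 8:+C, 9:-C, 10:-C, 11:-C
Rule 1 (one point beyond the 3σ limits) is satisfied at point 4.

rule 1 at point 4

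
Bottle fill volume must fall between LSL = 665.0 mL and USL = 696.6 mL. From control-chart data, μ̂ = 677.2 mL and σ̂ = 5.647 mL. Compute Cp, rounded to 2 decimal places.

Cp = (USL − LSL) / (6σ̂) = (696.6 − 665.0) / (6 × 5.647) = 31.6000 / 33.8820 = 0.9326

0.93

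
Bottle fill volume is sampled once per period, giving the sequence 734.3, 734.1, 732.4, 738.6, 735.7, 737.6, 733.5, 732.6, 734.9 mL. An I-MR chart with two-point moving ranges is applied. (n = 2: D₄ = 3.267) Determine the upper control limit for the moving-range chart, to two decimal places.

8.25

Moving ranges: 0.2, 1.7, 6.2, 2.9, 1.9, 4.1, 0.9, 2.3; M̄R̄ = 20.2000 / 8 = 2.5250
UCL_MR = D₄·M̄R̄ = 3.267 × 2.5250 = 8.2492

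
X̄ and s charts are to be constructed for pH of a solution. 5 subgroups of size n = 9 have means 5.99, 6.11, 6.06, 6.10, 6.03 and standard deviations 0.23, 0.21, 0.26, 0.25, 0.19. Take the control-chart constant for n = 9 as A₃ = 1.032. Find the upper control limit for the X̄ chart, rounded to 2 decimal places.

X̄̄ = (5.99 + 6.11 + 6.06 + 6.10 + 6.03) / 5 = 6.0580
s̄ = (0.23 + 0.21 + 0.26 + 0.25 + 0.19) / 5 = 0.2280
UCL = X̄̄ + A₃·s̄ = 6.0580 + 1.032 × 0.2280 = 6.2933

6.29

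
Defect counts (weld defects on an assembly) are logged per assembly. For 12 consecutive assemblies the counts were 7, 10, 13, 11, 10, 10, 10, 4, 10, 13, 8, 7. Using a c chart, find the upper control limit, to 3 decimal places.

c̄ = (7 + 10 + 13 + 11 + 10 + 10 + 10 + 4 + 10 + 13 + 8 + 7) / 12 = 113 / 12 = 9.4167
UCL = c̄ + 3√c̄ = 9.4167 + 3 × √9.4167 = 9.4167 + 3 × 3.0687 = 18.6226

18.623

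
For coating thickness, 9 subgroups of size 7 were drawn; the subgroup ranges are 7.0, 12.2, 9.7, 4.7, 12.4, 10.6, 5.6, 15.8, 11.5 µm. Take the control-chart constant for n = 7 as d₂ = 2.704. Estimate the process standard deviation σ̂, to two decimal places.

R̄ = (7.0 + 12.2 + 9.7 + 4.7 + 12.4 + 10.6 + 5.6 + 15.8 + 11.5) / 9 = 9.9444
σ̂ = R̄ / d₂ = 9.9444 / 2.704 = 3.6777

3.68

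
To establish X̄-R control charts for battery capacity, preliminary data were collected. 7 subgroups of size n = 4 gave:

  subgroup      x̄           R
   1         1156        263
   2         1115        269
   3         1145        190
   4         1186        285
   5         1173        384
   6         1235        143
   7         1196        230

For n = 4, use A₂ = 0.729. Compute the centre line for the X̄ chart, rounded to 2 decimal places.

X̄̄ = (1156 + 1115 + 1145 + 1186 + 1173 + 1235 + 1196) / 7 = 8206.0000 / 7 = 1172.2857
CL = X̄̄ = 1172.2857

1172.29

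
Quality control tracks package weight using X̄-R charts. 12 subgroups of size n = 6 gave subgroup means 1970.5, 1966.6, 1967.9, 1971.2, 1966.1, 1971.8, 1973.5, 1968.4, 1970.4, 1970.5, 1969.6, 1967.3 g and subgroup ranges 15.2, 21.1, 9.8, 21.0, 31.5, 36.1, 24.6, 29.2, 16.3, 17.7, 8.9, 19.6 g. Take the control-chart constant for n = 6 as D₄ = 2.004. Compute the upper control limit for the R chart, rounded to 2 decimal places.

41.92

R̄ = (15.2 + 21.1 + 9.8 + 21.0 + 31.5 + 36.1 + 24.6 + 29.2 + 16.3 + 17.7 + 8.9 + 19.6) / 12 = 251.0000 / 12 = 20.9167
UCL_R = D₄·R̄ = 2.004 × 20.9167 = 41.9170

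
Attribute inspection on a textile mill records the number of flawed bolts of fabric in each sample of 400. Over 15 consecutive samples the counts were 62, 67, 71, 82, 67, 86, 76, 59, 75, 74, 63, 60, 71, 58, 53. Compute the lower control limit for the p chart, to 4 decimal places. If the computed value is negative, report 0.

p̄ = Σdᵢ / (k·n) = 1024 / (15 × 400) = 0.17067
LCL = p̄ − 3·√(p̄(1−p̄)/n) = 0.17067 − 3 × 0.01881 = 0.11423

0.1142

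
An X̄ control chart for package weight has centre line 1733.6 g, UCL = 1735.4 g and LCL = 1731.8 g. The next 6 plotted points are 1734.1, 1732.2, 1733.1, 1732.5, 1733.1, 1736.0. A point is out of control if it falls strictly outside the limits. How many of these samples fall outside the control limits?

Compare each point to [1731.8, 1735.4]: sample 6 = 1736.0 > UCL.

1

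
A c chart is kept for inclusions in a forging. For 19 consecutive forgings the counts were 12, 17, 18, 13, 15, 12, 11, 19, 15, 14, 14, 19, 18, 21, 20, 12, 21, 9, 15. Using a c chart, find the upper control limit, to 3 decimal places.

27.347

c̄ = (12 + 17 + 18 + 13 + 15 + 12 + 11 + 19 + 15 + 14 + 14 + 19 + 18 + 21 + 20 + 12 + 21 + 9 + 15) / 19 = 295 / 19 = 15.5263
UCL = c̄ + 3√c̄ = 15.5263 + 3 × √15.5263 = 15.5263 + 3 × 3.9403 = 27.3473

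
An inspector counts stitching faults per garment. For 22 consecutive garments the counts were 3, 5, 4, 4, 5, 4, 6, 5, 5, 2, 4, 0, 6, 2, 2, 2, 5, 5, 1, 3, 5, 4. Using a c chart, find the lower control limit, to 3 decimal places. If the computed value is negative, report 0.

0.000

c̄ = (3 + 5 + 4 + 4 + 5 + 4 + 6 + 5 + 5 + 2 + 4 + 0 + 6 + 2 + 2 + 2 + 5 + 5 + 1 + 3 + 5 + 4) / 22 = 82 / 22 = 3.7273
LCL = c̄ − 3√c̄ = 3.7273 − 3 × 1.9306 = -2.0646 → 0 (cannot be negative)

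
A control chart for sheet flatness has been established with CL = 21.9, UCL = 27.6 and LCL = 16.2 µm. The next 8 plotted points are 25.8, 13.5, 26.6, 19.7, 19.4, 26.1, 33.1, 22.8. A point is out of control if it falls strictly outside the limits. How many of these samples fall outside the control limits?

2

Compare each point to [16.2, 27.6]: sample 2 = 13.5 < LCL; sample 7 = 33.1 > UCL.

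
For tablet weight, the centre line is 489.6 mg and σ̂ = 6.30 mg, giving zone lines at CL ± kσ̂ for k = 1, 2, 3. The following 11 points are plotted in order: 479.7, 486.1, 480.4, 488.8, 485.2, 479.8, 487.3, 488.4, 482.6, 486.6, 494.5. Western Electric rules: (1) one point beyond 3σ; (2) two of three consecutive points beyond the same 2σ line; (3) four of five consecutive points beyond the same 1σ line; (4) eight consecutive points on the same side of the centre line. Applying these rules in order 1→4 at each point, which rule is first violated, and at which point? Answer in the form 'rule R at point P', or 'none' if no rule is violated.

rule 4 at point 8

Zone of each point (C = within 1σ̂, B = 1σ̂–2σ̂, A = 2σ̂–3σ̂, * = beyond 3σ̂; sign = side of CL): 1:-B, 2:-C, 3:-B, 4:-C, 5:-C, 6:-B, 7:-C, 8:-C, 9:-B, 10:-C, 11:+C
Rule 4 (eight consecutive points on the same side of the centre line) is satisfied at point 8.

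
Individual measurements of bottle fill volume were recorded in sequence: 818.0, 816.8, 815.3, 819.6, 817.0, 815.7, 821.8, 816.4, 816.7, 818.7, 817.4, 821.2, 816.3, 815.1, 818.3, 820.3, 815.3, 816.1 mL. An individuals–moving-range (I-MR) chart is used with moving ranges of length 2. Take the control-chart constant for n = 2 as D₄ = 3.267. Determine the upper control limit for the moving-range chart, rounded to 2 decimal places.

9.01

Moving ranges: 1.2, 1.5, 4.3, 2.6, 1.3, 6.1, 5.4, 0.3, 2.0, 1.3, 3.8, 4.9, 1.2, 3.2, 2.0, 5.0, 0.8; M̄R̄ = 46.9000 / 17 = 2.7588
UCL_MR = D₄·M̄R̄ = 3.267 × 2.7588 = 9.0131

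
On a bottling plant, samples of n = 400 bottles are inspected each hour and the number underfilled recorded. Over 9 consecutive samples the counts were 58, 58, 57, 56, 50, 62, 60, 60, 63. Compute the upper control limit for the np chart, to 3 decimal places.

p̄ = Σdᵢ / (k·n) = 524 / (9 × 400) = 0.14556
UCL = np̄ + 3·√(np̄(1−p̄)) = 58.2222 + 3 × √(58.2222×0.85444) = 58.2222 + 3 × 7.0532 = 79.3818

79.382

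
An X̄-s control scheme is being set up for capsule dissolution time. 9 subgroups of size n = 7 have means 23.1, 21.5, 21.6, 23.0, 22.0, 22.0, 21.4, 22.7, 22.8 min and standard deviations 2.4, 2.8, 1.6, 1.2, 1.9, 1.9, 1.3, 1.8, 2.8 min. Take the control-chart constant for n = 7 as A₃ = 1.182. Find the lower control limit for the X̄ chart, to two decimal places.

19.91

X̄̄ = (23.1 + 21.5 + 21.6 + 23.0 + 22.0 + 22.0 + 21.4 + 22.7 + 22.8) / 9 = 22.2333
s̄ = (2.4 + 2.8 + 1.6 + 1.2 + 1.9 + 1.9 + 1.3 + 1.8 + 2.8) / 9 = 1.9667
LCL = X̄̄ − A₃·s̄ = 22.2333 − 1.182 × 1.9667 = 19.9087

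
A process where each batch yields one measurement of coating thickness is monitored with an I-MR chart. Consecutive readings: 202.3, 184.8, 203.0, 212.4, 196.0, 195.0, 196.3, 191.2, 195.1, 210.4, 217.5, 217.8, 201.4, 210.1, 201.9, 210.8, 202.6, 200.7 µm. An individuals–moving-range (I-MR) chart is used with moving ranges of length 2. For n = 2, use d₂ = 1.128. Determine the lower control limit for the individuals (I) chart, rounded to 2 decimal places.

179.62

X̄ = (202.3 + 184.8 + 203.0 + 212.4 + 196.0 + 195.0 + 196.3 + 191.2 + 195.1 + 210.4 + 217.5 + 217.8 + 201.4 + 210.1 + 201.9 + 210.8 + 202.6 + 200.7) / 18 = 202.7389
Moving ranges: 17.5, 18.2, 9.4, 16.4, 1.0, 1.3, 5.1, 3.9, 15.3, 7.1, 0.3, 16.4, 8.7, 8.2, 8.9, 8.2, 1.9; M̄R̄ = 147.8000 / 17 = 8.6941
LCL = X̄ − 3·M̄R̄/d₂ = 202.7389 − 3 × 8.6941 / 1.128 = 179.6162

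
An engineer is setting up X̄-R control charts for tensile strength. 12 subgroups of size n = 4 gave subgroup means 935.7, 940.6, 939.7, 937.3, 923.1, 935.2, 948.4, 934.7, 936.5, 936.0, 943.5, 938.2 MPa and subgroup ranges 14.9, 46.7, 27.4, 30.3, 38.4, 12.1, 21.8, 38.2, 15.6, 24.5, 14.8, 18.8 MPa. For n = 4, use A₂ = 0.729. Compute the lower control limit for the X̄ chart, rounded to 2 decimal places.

918.97

X̄̄ = (935.7 + 940.6 + 939.7 + 937.3 + 923.1 + 935.2 + 948.4 + 934.7 + 936.5 + 936.0 + 943.5 + 938.2) / 12 = 11248.9000 / 12 = 937.4083
R̄ = (14.9 + 46.7 + 27.4 + 30.3 + 38.4 + 12.1 + 21.8 + 38.2 + 15.6 + 24.5 + 14.8 + 18.8) / 12 = 303.5000 / 12 = 25.2917
LCL = X̄̄ − A₂·R̄ = 937.4083 − 0.729 × 25.2917 = 918.9707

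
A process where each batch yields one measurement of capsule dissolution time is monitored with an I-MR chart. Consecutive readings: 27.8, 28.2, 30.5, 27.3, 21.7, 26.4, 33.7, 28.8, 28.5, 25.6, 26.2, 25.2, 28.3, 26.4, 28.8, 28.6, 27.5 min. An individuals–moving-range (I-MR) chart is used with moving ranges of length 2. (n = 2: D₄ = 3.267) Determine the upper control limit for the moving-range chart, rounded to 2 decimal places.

Moving ranges: 0.4, 2.3, 3.2, 5.6, 4.7, 7.3, 4.9, 0.3, 2.9, 0.6, 1.0, 3.1, 1.9, 2.4, 0.2, 1.1; M̄R̄ = 41.9000 / 16 = 2.6187
UCL_MR = D₄·M̄R̄ = 3.267 × 2.6187 = 8.5555

8.56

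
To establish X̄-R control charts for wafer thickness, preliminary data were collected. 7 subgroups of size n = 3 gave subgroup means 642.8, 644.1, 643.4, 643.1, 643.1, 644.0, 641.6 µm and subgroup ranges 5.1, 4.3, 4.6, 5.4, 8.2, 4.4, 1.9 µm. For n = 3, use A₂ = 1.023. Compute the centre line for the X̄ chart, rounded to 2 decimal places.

X̄̄ = (642.8 + 644.1 + 643.4 + 643.1 + 643.1 + 644.0 + 641.6) / 7 = 4502.1000 / 7 = 643.1571
CL = X̄̄ = 643.1571

643.16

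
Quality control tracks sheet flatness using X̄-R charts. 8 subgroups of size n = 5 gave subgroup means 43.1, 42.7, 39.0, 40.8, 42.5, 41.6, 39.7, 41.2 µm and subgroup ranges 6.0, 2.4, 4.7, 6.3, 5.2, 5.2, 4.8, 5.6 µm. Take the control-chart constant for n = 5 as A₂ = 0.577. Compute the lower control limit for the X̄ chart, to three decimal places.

38.426

X̄̄ = (43.1 + 42.7 + 39.0 + 40.8 + 42.5 + 41.6 + 39.7 + 41.2) / 8 = 330.6000 / 8 = 41.3250
R̄ = (6.0 + 2.4 + 4.7 + 6.3 + 5.2 + 5.2 + 4.8 + 5.6) / 8 = 40.2000 / 8 = 5.0250
LCL = X̄̄ − A₂·R̄ = 41.3250 − 0.577 × 5.0250 = 38.4256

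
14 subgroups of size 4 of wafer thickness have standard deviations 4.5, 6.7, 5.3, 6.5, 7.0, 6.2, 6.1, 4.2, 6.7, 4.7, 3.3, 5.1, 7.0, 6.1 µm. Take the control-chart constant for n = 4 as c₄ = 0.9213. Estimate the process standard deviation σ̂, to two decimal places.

s̄ = (4.5 + 6.7 + 5.3 + 6.5 + 7.0 + 6.2 + 6.1 + 4.2 + 6.7 + 4.7 + 3.3 + 5.1 + 7.0 + 6.1) / 14 = 5.6714
σ̂ = s̄ / c₄ = 5.6714 / 0.9213 = 6.1559

6.16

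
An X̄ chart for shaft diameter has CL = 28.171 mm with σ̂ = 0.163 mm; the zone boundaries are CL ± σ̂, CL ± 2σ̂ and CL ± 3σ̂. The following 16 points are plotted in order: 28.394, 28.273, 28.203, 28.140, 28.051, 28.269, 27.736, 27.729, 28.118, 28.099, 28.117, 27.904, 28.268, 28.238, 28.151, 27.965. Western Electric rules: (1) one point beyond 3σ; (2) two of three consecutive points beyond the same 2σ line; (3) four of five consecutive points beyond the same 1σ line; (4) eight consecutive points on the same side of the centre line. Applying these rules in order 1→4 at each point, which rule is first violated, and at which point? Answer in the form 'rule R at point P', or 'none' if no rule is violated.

rule 2 at point 8

Zone of each point (C = within 1σ̂, B = 1σ̂–2σ̂, A = 2σ̂–3σ̂, * = beyond 3σ̂; sign = side of CL): 1:+B, 2:+C, 3:+C, 4:-C, 5:-C, 6:+C, 7:-A, 8:-A, 9:-C, 10:-C, 11:-C, 12:-B, 13:+C, 14:+C, 15:-C, 16:-B
Rule 2 (two of three consecutive points beyond the same 2σ limit) is satisfied at point 8.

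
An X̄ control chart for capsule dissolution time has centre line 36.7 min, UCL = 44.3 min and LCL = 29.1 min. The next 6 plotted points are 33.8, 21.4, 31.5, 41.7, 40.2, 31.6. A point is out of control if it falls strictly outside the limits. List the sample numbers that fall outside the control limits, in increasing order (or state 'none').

2

Compare each point to [29.1, 44.3]: sample 2 = 21.4 < LCL.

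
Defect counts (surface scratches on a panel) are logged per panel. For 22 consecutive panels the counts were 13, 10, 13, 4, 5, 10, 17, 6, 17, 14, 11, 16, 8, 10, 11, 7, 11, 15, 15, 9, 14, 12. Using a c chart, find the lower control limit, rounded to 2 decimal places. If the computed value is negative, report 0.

1.20

c̄ = (13 + 10 + 13 + 4 + 5 + 10 + 17 + 6 + 17 + 14 + 11 + 16 + 8 + 10 + 11 + 7 + 11 + 15 + 15 + 9 + 14 + 12) / 22 = 248 / 22 = 11.2727
LCL = c̄ − 3√c̄ = 11.2727 − 3 × 3.3575 = 1.2003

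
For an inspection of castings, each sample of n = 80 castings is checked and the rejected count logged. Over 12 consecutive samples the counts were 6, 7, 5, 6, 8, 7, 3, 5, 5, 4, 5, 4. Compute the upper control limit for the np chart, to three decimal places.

12.158

p̄ = Σdᵢ / (k·n) = 65 / (12 × 80) = 0.06771
UCL = np̄ + 3·√(np̄(1−p̄)) = 5.4167 + 3 × √(5.4167×0.93229) = 5.4167 + 3 × 2.2472 = 12.1583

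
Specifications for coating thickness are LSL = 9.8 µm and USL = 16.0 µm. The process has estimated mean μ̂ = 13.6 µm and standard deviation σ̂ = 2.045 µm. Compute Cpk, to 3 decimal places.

0.391

Cpu = (USL − μ̂) / (3σ̂) = (16.0 − 13.6) / (3 × 2.045) = 0.3912; Cpl = (μ̂ − LSL) / (3σ̂) = (13.6 − 9.8) / (3 × 2.045) = 0.6194; Cpk = min(Cpu, Cpl) = 0.3912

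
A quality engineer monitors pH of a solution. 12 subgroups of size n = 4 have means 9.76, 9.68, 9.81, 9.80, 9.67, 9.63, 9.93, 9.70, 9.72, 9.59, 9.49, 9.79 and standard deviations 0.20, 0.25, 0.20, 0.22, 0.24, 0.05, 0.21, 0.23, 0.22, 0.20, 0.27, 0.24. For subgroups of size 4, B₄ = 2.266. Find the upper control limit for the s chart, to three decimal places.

0.478

s̄ = (0.20 + 0.25 + 0.20 + 0.22 + 0.24 + 0.05 + 0.21 + 0.23 + 0.22 + 0.20 + 0.27 + 0.24) / 12 = 0.2108
UCL_s = B₄·s̄ = 2.266 × 0.2108 = 0.4777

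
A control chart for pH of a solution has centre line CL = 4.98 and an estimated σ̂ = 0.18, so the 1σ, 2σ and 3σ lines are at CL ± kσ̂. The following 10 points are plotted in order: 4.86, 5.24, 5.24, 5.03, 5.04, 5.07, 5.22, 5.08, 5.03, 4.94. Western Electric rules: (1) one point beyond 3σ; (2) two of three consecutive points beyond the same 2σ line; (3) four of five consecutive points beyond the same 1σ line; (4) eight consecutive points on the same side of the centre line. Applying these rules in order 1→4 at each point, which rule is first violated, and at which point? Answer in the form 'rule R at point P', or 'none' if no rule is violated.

rule 4 at point 9

Zone of each point (C = within 1σ̂, B = 1σ̂–2σ̂, A = 2σ̂–3σ̂, * = beyond 3σ̂; sign = side of CL): 1:-C, 2:+B, 3:+B, 4:+C, 5:+C, 6:+C, 7:+B, 8:+C, 9:+C, 10:-C
Rule 4 (eight consecutive points on the same side of the centre line) is satisfied at point 9.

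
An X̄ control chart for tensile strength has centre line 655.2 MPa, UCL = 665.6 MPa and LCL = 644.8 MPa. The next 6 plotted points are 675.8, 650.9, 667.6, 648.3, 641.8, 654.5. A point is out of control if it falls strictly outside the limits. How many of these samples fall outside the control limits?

Compare each point to [644.8, 665.6]: sample 1 = 675.8 > UCL; sample 3 = 667.6 > UCL; sample 5 = 641.8 < LCL.

3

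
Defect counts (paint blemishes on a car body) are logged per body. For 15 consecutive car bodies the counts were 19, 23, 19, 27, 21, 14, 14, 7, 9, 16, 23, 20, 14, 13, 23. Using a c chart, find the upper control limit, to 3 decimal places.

30.005

c̄ = (19 + 23 + 19 + 27 + 21 + 14 + 14 + 7 + 9 + 16 + 23 + 20 + 14 + 13 + 23) / 15 = 262 / 15 = 17.4667
UCL = c̄ + 3√c̄ = 17.4667 + 3 × √17.4667 = 17.4667 + 3 × 4.1793 = 30.0046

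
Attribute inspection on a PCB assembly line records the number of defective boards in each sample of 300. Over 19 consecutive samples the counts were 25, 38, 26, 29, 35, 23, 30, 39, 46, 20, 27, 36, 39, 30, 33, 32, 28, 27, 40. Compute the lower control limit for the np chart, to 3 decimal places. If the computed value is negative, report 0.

15.755

p̄ = Σdᵢ / (k·n) = 603 / (19 × 300) = 0.10579
LCL = np̄ − 3·√(np̄(1−p̄)) = 31.7368 − 3 × 5.3272 = 15.7551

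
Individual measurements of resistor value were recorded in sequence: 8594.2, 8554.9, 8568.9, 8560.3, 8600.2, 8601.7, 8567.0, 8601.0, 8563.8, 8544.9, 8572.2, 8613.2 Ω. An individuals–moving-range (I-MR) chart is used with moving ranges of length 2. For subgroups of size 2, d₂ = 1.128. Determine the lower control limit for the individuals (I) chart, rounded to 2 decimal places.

X̄ = (8594.2 + 8554.9 + 8568.9 + 8560.3 + 8600.2 + 8601.7 + 8567.0 + 8601.0 + 8563.8 + 8544.9 + 8572.2 + 8613.2) / 12 = 8578.5250
Moving ranges: 39.3, 14.0, 8.6, 39.9, 1.5, 34.7, 34.0, 37.2, 18.9, 27.3, 41.0; M̄R̄ = 296.4000 / 11 = 26.9455
LCL = X̄ − 3·M̄R̄/d₂ = 8578.5250 − 3 × 26.9455 / 1.128 = 8506.8616

8506.86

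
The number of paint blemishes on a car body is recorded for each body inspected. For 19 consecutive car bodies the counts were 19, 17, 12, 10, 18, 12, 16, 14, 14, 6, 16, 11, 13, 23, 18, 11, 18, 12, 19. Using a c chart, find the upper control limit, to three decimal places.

c̄ = (19 + 17 + 12 + 10 + 18 + 12 + 16 + 14 + 14 + 6 + 16 + 11 + 13 + 23 + 18 + 11 + 18 + 12 + 19) / 19 = 279 / 19 = 14.6842
UCL = c̄ + 3√c̄ = 14.6842 + 3 × √14.6842 = 14.6842 + 3 × 3.8320 = 26.1802

26.180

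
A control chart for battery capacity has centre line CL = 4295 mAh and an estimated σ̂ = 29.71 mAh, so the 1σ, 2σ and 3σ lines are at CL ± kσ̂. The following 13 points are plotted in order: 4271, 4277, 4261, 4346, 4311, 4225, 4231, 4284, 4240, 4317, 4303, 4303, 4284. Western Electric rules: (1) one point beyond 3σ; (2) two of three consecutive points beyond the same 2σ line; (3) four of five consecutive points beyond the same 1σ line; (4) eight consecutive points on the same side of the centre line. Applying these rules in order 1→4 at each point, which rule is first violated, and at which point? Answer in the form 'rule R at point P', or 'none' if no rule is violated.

Zone of each point (C = within 1σ̂, B = 1σ̂–2σ̂, A = 2σ̂–3σ̂, * = beyond 3σ̂; sign = side of CL): 1:-C, 2:-C, 3:-B, 4:+B, 5:+C, 6:-A, 7:-A, 8:-C, 9:-B, 10:+C, 11:+C, 12:+C, 13:-C
Rule 2 (two of three consecutive points beyond the same 2σ limit) is satisfied at point 7.

rule 2 at point 7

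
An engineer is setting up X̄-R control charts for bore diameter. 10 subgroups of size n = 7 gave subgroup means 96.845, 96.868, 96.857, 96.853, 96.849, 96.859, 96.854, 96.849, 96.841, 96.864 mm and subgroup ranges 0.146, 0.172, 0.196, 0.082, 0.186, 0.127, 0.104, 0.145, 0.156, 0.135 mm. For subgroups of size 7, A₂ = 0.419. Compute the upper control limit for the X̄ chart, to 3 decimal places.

96.915

X̄̄ = (96.845 + 96.868 + 96.857 + 96.853 + 96.849 + 96.859 + 96.854 + 96.849 + 96.841 + 96.864) / 10 = 968.5390 / 10 = 96.8539
R̄ = (0.146 + 0.172 + 0.196 + 0.082 + 0.186 + 0.127 + 0.104 + 0.145 + 0.156 + 0.135) / 10 = 1.4490 / 10 = 0.1449
UCL = X̄̄ + A₂·R̄ = 96.8539 + 0.419 × 0.1449 = 96.9146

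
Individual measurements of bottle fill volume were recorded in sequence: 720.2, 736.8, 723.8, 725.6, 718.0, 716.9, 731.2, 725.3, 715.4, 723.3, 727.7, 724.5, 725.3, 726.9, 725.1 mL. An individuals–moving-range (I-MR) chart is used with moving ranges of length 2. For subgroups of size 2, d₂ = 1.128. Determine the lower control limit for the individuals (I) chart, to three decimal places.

X̄ = (720.2 + 736.8 + 723.8 + 725.6 + 718.0 + 716.9 + 731.2 + 725.3 + 715.4 + 723.3 + 727.7 + 724.5 + 725.3 + 726.9 + 725.1) / 15 = 724.4000
Moving ranges: 16.6, 13.0, 1.8, 7.6, 1.1, 14.3, 5.9, 9.9, 7.9, 4.4, 3.2, 0.8, 1.6, 1.8; M̄R̄ = 89.9000 / 14 = 6.4214
LCL = X̄ − 3·M̄R̄/d₂ = 724.4000 − 3 × 6.4214 / 1.128 = 707.3217

707.322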